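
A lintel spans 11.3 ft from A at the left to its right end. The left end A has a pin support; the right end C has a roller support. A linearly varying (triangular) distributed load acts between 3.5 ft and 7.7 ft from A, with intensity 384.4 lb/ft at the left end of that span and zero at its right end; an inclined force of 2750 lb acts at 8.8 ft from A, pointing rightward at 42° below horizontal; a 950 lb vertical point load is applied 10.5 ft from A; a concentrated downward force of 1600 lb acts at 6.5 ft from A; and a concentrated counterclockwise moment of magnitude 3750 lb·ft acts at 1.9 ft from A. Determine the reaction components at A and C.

A_x = -2044 lb, A_y = 1943 lb, C_y = 3254 lb

Resultant of the triangular load: ½ × 384.4 × 4.2 = 807.24 lb, acting at 4.9 ft from A (one-third of the span from the peak).
ΣM about A: C_y·11.3 − (½·384.4·4.2)·4.9 − 2750·sin42°·8.8 − 950·10.5 − 1600·6.5 + 3750 = 0 → C_y = 36773.4/11.3 = 3254.28 ≈ 3254 lb.
ΣF_y = 0: A_y + 3254.28 − ½·384.4·4.2 − 2750·sin42° − 950 − 1600 = 0 → A_y = 1943 lb.
ΣF_x = 0: A_x + 2750·cos42° = 0 → A_x = -2044 lb.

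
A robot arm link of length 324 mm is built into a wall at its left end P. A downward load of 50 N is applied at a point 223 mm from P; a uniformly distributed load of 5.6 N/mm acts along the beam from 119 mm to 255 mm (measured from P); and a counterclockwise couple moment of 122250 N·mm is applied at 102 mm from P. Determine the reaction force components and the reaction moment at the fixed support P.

Resultant of the distributed load: 5.6 × 136 = 761.6 N at 187 mm from P.
ΣF_x = 0: P_x = 0.
ΣF_y = 0: P_y − 50 − 5.6·136 = 0 → P_y = 811.6 N.
ΣM about P: M_P − 50·223 − (5.6·136)·187 + 122250 = 0 → M_P = 31320 N·mm.

P_x = 0, P_y = 811.6 N, M_P = 31320 N·mm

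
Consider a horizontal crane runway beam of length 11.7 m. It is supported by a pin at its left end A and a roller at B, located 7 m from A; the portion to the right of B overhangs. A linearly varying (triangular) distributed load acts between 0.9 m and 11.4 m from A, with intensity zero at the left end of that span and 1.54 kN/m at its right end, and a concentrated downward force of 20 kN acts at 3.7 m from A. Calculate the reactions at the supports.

A_x = 0, A_y = 8.389 kN, B_y = 19.70 kN

Resultant of the triangular load: ½ × 1.54 × 10.5 = 8.085 kN, acting at 7.9 m from A (one-third of the span from the peak).
ΣM about A: B_y·7 − (½·1.54·10.5)·7.9 − 20·3.7 = 0 → B_y = 137.8715/7 = 19.6959 ≈ 19.70 kN.
ΣF_y = 0: A_y + 19.6959 − ½·1.54·10.5 − 20 = 0 → A_y = 8.389 kN.
ΣF_x = 0: no horizontal applied forces, so A_x = 0.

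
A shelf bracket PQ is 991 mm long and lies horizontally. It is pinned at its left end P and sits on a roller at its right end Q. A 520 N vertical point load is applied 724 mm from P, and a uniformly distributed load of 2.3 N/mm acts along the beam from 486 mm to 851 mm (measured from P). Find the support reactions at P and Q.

P_x = 0, P_y = 413.3 N, Q_y = 946.2 N

Resultant of the distributed load: 2.3 × 365 = 839.5 N at 668.5 mm from P.
ΣM about P: Q_y·991 − 520·724 − (2.3·365)·668.5 = 0 → Q_y = 937685.75/991 = 946.202 ≈ 946.2 N.
ΣF_y = 0: P_y + 946.202 − 520 − 2.3·365 = 0 → P_y = 413.3 N.
ΣF_x = 0: no horizontal applied forces, so P_x = 0.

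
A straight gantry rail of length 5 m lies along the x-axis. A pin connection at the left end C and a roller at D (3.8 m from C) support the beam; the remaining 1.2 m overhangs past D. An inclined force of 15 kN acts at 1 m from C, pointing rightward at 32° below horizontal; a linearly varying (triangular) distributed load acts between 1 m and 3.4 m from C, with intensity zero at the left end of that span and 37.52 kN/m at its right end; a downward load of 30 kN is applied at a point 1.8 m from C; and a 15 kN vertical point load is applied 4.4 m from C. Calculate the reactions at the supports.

C_x = -12.72 kN, C_y = 33.50 kN, D_y = 64.48 kN

Resultant of the triangular load: ½ × 37.52 × 2.4 = 45.024 kN, acting at 2.6 m from C (one-third of the span from the peak).
Taking moments about C: D_y·3.8 − 15·sin32°·1 − (½·37.52·2.4)·2.6 − 30·1.8 − 15·4.4 = 0 → D_y = 245.011/3.8 = 64.4766 ≈ 64.48 kN.
ΣF_y = 0: C_y + 64.4766 − 15·sin32° − ½·37.52·2.4 − 30 − 15 = 0 → C_y = 33.50 kN.
ΣF_x = 0: C_x + 15·cos32° = 0 → C_x = -12.72 kN.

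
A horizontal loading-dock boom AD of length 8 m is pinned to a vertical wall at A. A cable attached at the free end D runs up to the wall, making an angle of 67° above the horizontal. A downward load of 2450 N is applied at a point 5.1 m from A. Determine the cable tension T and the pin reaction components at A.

ΣM about A: T·sin67°·8 − 2450·5.1 = 0 → T = 12495/(8·0.920505) = 1696.76 ≈ 1697 N.
ΣF_x = 0: A_x − T·cos67° = 0 → A_x = 1696.76 × 0.390731 = 663.0 N.
ΣF_y = 0: A_y + T·sin67° − 2450 = 0 → A_y = 2450 − 1696.76 × 0.920505 = 888.1 N.

T = 1697 N, A_x = 663.0 N, A_y = 888.1 N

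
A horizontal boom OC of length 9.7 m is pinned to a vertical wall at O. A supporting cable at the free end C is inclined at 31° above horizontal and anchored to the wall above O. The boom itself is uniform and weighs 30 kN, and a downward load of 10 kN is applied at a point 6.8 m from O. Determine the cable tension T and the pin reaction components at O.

T = 42.74 kN, O_x = 36.63 kN, O_y = 17.99 kN

ΣM about O: T·sin31°·9.7 − 30·4.85 − 10·6.8 = 0 → T = 213.5/(9.7·0.515038) = 42.7353 ≈ 42.74 kN.
ΣF_x = 0: O_x − T·cos31° = 0 → O_x = 42.7353 × 0.857167 = 36.63 kN.
ΣF_y = 0: O_y + T·sin31° − 30 − 10 = 0 → O_y = 40 − 42.7353 × 0.515038 = 17.99 kN.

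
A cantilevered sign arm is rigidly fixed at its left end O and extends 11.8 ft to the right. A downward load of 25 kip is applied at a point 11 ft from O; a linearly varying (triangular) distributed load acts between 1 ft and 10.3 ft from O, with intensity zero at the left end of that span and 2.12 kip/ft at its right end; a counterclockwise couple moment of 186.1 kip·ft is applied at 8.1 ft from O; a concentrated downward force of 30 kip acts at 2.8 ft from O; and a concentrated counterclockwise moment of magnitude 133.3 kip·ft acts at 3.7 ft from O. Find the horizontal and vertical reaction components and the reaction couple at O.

O_x = 0, O_y = 64.86 kip, M_O = 110.6 kip·ft

Resultant of the triangular load: ½ × 2.12 × 9.3 = 9.858 kip, acting at 7.2 ft from O (one-third of the span from the peak).
ΣF_x = 0: O_x = 0.
ΣF_y = 0: O_y − 25 − ½·2.12·9.3 − 30 = 0 → O_y = 64.86 kip.
ΣM about O: M_O − 25·11 − (½·2.12·9.3)·7.2 + 186.1 − 30·2.8 + 133.3 = 0 → M_O = 110.6 kip·ft.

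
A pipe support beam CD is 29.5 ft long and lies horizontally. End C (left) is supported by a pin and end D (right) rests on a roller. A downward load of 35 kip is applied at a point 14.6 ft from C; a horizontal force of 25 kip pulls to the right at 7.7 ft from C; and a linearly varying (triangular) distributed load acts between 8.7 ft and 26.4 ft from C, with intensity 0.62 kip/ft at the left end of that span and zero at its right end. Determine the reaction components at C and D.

C_x = -25.00 kip, C_y = 20.45 kip, D_y = 20.04 kip

Resultant of the triangular load: ½ × 0.62 × 17.7 = 5.487 kip, acting at 14.6 ft from C (one-third of the span from the peak).
Moments about C: D_y·29.5 − 35·14.6 − (½·0.62·17.7)·14.6 = 0 → D_y = 591.1102/29.5 = 20.0376 ≈ 20.04 kip.
ΣF_y = 0: C_y + 20.0376 − 35 − ½·0.62·17.7 = 0 → C_y = 20.45 kip.
ΣF_x = 0: C_x + 25 = 0 → C_x = -25.00 kip.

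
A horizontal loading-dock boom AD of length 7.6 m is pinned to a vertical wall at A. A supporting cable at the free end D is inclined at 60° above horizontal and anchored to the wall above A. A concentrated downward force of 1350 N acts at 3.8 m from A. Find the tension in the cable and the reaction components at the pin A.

T = 779.4 N, A_x = 389.7 N, A_y = 675.0 N

ΣM about A: T·sin60°·7.6 − 1350·3.8 = 0 → T = 5130/(7.6·0.866025) = 779.423 ≈ 779.4 N.
ΣF_x = 0: A_x − T·cos60° = 0 → A_x = 779.423 × 0.5 = 389.7 N.
ΣF_y = 0: A_y + T·sin60° − 1350 = 0 → A_y = 1350 − 779.423 × 0.866025 = 675.0 N.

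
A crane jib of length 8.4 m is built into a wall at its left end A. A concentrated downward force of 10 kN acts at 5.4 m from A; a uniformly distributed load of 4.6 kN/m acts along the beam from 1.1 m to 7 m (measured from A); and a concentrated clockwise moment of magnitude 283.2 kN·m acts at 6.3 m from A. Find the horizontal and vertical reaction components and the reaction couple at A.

Resultant of the distributed load: 4.6 × 5.9 = 27.14 kN at 4.05 m from A.
ΣF_x = 0: A_x = 0.
ΣF_y = 0: A_y − 10 − 4.6·5.9 = 0 → A_y = 37.14 kN.
ΣM about A: M_A − 10·5.4 − (4.6·5.9)·4.05 − 283.2 = 0 → M_A = 447.1 kN·m.

A_x = 0, A_y = 37.14 kN, M_A = 447.1 kN·m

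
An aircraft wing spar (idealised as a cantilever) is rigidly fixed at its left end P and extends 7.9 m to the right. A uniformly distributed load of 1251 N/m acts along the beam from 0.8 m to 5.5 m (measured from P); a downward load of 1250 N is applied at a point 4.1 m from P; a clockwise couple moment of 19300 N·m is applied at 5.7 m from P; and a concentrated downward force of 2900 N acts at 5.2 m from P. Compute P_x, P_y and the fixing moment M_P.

P_x = 0, P_y = 10030 N, M_P = 58030 N·m

Resultant of the distributed load: 1251 × 4.7 = 5879.7 N at 3.15 m from P.
ΣF_x = 0: P_x = 0.
ΣF_y = 0: P_y − 1251·4.7 − 1250 − 2900 = 0 → P_y = 10030 N.
ΣM about P: M_P − (1251·4.7)·3.15 − 1250·4.1 − 19300 − 2900·5.2 = 0 → M_P = 58030 N·m.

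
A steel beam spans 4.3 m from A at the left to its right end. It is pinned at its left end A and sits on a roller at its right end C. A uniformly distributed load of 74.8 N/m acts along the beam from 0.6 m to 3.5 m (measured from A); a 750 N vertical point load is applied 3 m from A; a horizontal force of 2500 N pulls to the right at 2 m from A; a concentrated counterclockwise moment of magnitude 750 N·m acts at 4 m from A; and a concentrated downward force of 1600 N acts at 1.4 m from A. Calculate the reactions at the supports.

Resultant of the distributed load: 74.8 × 2.9 = 216.92 N at 2.05 m from A.
Taking moments about A: C_y·4.3 − (74.8·2.9)·2.05 − 750·3 + 750 − 1600·1.4 = 0 → C_y = 4184.686/4.3 = 973.183 ≈ 973.2 N.
ΣF_y = 0: A_y + 973.183 − 74.8·2.9 − 750 − 1600 = 0 → A_y = 1594 N.
ΣF_x = 0: A_x + 2500 = 0 → A_x = -2500 N.

A_x = -2500 N, A_y = 1594 N, C_y = 973.2 N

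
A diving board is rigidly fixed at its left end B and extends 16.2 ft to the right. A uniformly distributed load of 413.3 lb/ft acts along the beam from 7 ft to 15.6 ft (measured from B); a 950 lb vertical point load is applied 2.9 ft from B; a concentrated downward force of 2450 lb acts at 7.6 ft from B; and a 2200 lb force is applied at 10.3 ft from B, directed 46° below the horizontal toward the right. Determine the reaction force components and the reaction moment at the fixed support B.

Resultant of the distributed load: 413.3 × 8.6 = 3554.38 lb at 11.3 ft from B.
ΣF_x = 0: B_x + 2200·cos46° = 0 → B_x = -1528 lb.
ΣF_y = 0: B_y − 413.3·8.6 − 950 − 2450 − 2200·sin46° = 0 → B_y = 8537 lb.
ΣM about B: M_B − (413.3·8.6)·11.3 − 950·2.9 − 2450·7.6 − 2200·sin46°·10.3 = 0 → M_B = 77840 lb·ft.

B_x = -1528 lb, B_y = 8537 lb, M_B = 77840 lb·ft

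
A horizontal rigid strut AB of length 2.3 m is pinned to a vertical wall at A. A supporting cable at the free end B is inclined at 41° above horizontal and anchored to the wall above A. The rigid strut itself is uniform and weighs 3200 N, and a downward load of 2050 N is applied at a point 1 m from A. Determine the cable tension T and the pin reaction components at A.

ΣM about A: T·sin41°·2.3 − 3200·1.15 − 2050·1 = 0 → T = 5730/(2.3·0.656059) = 3797.38 ≈ 3797 N.
ΣF_x = 0: A_x − T·cos41° = 0 → A_x = 3797.38 × 0.75471 = 2866 N.
ΣF_y = 0: A_y + T·sin41° − 3200 − 2050 = 0 → A_y = 5250 − 3797.38 × 0.656059 = 2759 N.

T = 3797 N, A_x = 2866 N, A_y = 2759 N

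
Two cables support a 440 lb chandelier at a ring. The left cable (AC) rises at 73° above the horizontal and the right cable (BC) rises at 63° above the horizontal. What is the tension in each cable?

ΣF_x = 0: −T_AC·cos73° + T_BC·cos63° = 0 → T_BC = 0.644004·T_AC.
ΣF_y = 0: T_AC·sin73° + T_BC·sin63° = 440.
Substitute: T_AC·(0.956305 + 0.644004·0.891007) = 440 → T_AC = 287.56 ≈ 287.6 lb.
Then T_BC = 0.644004 × 287.56 = 185.2 lb.

T_AC = 287.6 lb, T_BC = 185.2 lb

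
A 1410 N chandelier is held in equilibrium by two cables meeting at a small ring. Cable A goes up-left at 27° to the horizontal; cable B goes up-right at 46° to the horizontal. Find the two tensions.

ΣF_x = 0: −T_A·cos27° + T_B·cos46° = 0 → T_B = 1.28265·T_A.
ΣF_y = 0: T_A·sin27° + T_B·sin46° = 1410.
Substitute: T_A·(0.45399 + 1.28265·0.71934) = 1410 → T_A = 1024.22 ≈ 1024 N.
Then T_B = 1.28265 × 1024.22 = 1314 N.

T_A = 1024 N, T_B = 1314 N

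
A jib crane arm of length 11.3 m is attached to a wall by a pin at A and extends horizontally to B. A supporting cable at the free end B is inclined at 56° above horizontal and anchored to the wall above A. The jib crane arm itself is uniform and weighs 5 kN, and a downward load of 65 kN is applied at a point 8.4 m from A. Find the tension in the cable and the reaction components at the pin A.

ΣM about A: T·sin56°·11.3 − 5·5.65 − 65·8.4 = 0 → T = 574.25/(11.3·0.829038) = 61.2983 ≈ 61.30 kN.
ΣF_x = 0: A_x − T·cos56° = 0 → A_x = 61.2983 × 0.559193 = 34.28 kN.
ΣF_y = 0: A_y + T·sin56° − 5 − 65 = 0 → A_y = 70 − 61.2983 × 0.829038 = 19.18 kN.

T = 61.30 kN, A_x = 34.28 kN, A_y = 19.18 kN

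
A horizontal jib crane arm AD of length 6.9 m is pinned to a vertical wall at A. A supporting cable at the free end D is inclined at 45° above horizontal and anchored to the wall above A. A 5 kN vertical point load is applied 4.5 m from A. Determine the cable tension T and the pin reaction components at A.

T = 4.612 kN, A_x = 3.261 kN, A_y = 1.739 kN

ΣM about A: T·sin45°·6.9 − 5·4.5 = 0 → T = 22.5/(6.9·0.707107) = 4.61156 ≈ 4.612 kN.
ΣF_x = 0: A_x − T·cos45° = 0 → A_x = 4.61156 × 0.707107 = 3.261 kN.
ΣF_y = 0: A_y + T·sin45° − 5 = 0 → A_y = 5 − 4.61156 × 0.707107 = 1.739 kN.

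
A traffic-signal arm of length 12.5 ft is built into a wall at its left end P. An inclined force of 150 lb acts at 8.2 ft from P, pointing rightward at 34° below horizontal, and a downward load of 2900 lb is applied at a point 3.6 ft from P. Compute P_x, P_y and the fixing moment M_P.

ΣF_x = 0: P_x + 150·cos34° = 0 → P_x = -124.4 lb.
ΣF_y = 0: P_y − 150·sin34° − 2900 = 0 → P_y = 2984 lb.
ΣM about P: M_P − 150·sin34°·8.2 − 2900·3.6 = 0 → M_P = 11130 lb·ft.

P_x = -124.4 lb, P_y = 2984 lb, M_P = 11130 lb·ft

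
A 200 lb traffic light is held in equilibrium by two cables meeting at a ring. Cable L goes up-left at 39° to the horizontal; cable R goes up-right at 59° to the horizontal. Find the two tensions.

ΣF_x = 0: −T_L·cos39° + T_R·cos59° = 0 → T_R = 1.50891·T_L.
ΣF_y = 0: T_L·sin39° + T_R·sin59° = 200.
Substitute: T_L·(0.62932 + 1.50891·0.857167) = 200 → T_L = 104.02 ≈ 104.0 lb.
Then T_R = 1.50891 × 104.02 = 157.0 lb.

T_L = 104.0 lb, T_R = 157.0 lb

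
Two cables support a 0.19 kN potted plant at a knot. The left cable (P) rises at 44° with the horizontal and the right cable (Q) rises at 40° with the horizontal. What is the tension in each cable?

ΣF_x = 0: −T_P·cos44° + T_Q·cos40° = 0 → T_Q = 0.939031·T_P.
ΣF_y = 0: T_P·sin44° + T_Q·sin40° = 0.19.
Substitute: T_P·(0.694658 + 0.939031·0.642788) = 0.19 → T_P = 0.14635 ≈ 0.1464 kN.
Then T_Q = 0.939031 × 0.14635 = 0.1374 kN.

T_P = 0.1464 kN, T_Q = 0.1374 kN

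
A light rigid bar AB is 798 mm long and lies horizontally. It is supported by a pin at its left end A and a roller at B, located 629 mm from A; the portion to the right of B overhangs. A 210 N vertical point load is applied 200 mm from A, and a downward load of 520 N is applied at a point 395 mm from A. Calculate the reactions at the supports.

A_x = 0, A_y = 336.7 N, B_y = 393.3 N

ΣM about A: B_y·629 − 210·200 − 520·395 = 0 → B_y = 247400/629 = 393.323 ≈ 393.3 N.
ΣF_y = 0: A_y + 393.323 − 210 − 520 = 0 → A_y = 336.7 N.
ΣF_x = 0: no horizontal applied forces, so A_x = 0.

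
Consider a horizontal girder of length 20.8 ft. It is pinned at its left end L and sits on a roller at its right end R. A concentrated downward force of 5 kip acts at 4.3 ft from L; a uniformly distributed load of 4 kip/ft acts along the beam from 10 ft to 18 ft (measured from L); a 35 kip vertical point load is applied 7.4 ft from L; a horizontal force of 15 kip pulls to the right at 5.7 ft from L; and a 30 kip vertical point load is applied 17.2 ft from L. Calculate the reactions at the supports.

L_x = -15.00 kip, L_y = 42.17 kip, R_y = 59.83 kip

Resultant of the distributed load: 4 × 8 = 32 kip at 14 ft from L.
Moments about L: R_y·20.8 − 5·4.3 − (4·8)·14 − 35·7.4 − 30·17.2 = 0 → R_y = 1244.5/20.8 = 59.8317 ≈ 59.83 kip.
ΣF_y = 0: L_y + 59.8317 − 5 − 4·8 − 35 − 30 = 0 → L_y = 42.17 kip.
ΣF_x = 0: L_x + 15 = 0 → L_x = -15.00 kip.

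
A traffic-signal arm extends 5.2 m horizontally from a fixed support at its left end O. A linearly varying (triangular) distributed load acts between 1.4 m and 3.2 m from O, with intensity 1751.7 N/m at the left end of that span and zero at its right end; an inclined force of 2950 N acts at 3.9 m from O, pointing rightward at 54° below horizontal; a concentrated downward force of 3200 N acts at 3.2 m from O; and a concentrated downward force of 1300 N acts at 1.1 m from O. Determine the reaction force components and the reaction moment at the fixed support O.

Resultant of the triangular load: ½ × 1751.7 × 1.8 = 1576.53 N, acting at 2 m from O (one-third of the span from the peak).
ΣF_x = 0: O_x + 2950·cos54° = 0 → O_x = -1734 N.
ΣF_y = 0: O_y − ½·1751.7·1.8 − 2950·sin54° − 3200 − 1300 = 0 → O_y = 8463 N.
ΣM about O: M_O − (½·1751.7·1.8)·2 − 2950·sin54°·3.9 − 3200·3.2 − 1300·1.1 = 0 → M_O = 24130 N·m.

O_x = -1734 N, O_y = 8463 N, M_O = 24130 N·m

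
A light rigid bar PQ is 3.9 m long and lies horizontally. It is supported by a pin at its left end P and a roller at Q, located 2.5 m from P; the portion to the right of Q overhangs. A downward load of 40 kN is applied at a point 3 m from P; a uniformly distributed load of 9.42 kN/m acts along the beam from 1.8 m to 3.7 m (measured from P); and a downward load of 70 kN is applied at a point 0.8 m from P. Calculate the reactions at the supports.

Resultant of the distributed load: 9.42 × 1.9 = 17.898 kN at 2.75 m from P.
Moments about P: Q_y·2.5 − 40·3 − (9.42·1.9)·2.75 − 70·0.8 = 0 → Q_y = 225.2195/2.5 = 90.0878 ≈ 90.09 kN.
ΣF_y = 0: P_y + 90.0878 − 40 − 9.42·1.9 − 70 = 0 → P_y = 37.81 kN.
ΣF_x = 0: no horizontal applied forces, so P_x = 0.

P_x = 0, P_y = 37.81 kN, Q_y = 90.09 kN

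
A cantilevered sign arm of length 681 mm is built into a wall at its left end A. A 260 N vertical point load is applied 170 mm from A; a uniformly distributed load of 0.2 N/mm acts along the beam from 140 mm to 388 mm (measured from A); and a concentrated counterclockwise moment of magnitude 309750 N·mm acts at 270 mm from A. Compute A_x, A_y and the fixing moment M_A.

Resultant of the distributed load: 0.2 × 248 = 49.6 N at 264 mm from A.
ΣF_x = 0: A_x = 0.
ΣF_y = 0: A_y − 260 − 0.2·248 = 0 → A_y = 309.6 N.
ΣM about A: M_A − 260·170 − (0.2·248)·264 + 309750 = 0 → M_A = -252500 N·mm.

A_x = 0, A_y = 309.6 N, M_A = -252500 N·mm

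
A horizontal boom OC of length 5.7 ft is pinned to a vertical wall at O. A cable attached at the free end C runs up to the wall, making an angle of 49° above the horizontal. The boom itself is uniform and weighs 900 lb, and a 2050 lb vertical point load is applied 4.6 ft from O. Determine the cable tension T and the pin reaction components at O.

T = 2788 lb, O_x = 1829 lb, O_y = 845.6 lb

ΣM about O: T·sin49°·5.7 − 900·2.85 − 2050·4.6 = 0 → T = 11995/(5.7·0.75471) = 2788.34 ≈ 2788 lb.
ΣF_x = 0: O_x − T·cos49° = 0 → O_x = 2788.34 × 0.656059 = 1829 lb.
ΣF_y = 0: O_y + T·sin49° − 900 − 2050 = 0 → O_y = 2950 − 2788.34 × 0.75471 = 845.6 lb.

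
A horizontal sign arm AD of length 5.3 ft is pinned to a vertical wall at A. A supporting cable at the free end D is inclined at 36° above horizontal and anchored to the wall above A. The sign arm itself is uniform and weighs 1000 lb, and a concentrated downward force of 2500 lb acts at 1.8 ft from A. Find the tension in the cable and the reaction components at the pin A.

T = 2295 lb, A_x = 1857 lb, A_y = 2151 lb

ΣM about A: T·sin36°·5.3 − 1000·2.65 − 2500·1.8 = 0 → T = 7150/(5.3·0.587785) = 2295.15 ≈ 2295 lb.
ΣF_x = 0: A_x − T·cos36° = 0 → A_x = 2295.15 × 0.809017 = 1857 lb.
ΣF_y = 0: A_y + T·sin36° − 1000 − 2500 = 0 → A_y = 3500 − 2295.15 × 0.587785 = 2151 lb.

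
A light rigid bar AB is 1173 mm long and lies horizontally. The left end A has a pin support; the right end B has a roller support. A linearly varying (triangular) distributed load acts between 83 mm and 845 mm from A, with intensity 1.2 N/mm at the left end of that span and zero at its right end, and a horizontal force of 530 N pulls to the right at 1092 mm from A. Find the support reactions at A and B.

A_x = -530.0 N, A_y = 325.8 N, B_y = 131.4 N

Resultant of the triangular load: ½ × 1.2 × 762 = 457.2 N, acting at 337 mm from A (one-third of the span from the peak).
Taking moments about A: B_y·1173 − (½·1.2·762)·337 = 0 → B_y = 154076.4/1173 = 131.352 ≈ 131.4 N.
ΣF_y = 0: A_y + 131.352 − ½·1.2·762 = 0 → A_y = 325.8 N.
ΣF_x = 0: A_x + 530 = 0 → A_x = -530.0 N.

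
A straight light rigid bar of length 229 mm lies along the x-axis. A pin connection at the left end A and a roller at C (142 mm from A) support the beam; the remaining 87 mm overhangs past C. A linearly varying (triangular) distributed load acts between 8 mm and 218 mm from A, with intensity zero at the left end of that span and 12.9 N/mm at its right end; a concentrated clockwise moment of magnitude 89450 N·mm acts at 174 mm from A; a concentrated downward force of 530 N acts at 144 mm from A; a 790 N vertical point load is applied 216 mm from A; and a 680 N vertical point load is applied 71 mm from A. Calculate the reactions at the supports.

A_x = 0, A_y = -766.3 N, C_y = 4121 N

Resultant of the triangular load: ½ × 12.9 × 210 = 1354.5 N, acting at 148 mm from A (one-third of the span from the peak).
Moments about A: C_y·142 − (½·12.9·210)·148 − 89450 − 530·144 − 790·216 − 680·71 = 0 → C_y = 585156/142 = 4120.82 ≈ 4121 N.
ΣF_y = 0: A_y + 4120.82 − ½·12.9·210 − 530 − 790 − 680 = 0 → A_y = -766.3 N.
ΣF_x = 0: no horizontal applied forces, so A_x = 0.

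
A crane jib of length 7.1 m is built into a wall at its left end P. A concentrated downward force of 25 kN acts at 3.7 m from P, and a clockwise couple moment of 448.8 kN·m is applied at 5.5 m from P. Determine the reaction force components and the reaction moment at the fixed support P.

P_x = 0, P_y = 25.00 kN, M_P = 541.3 kN·m

ΣF_x = 0: P_x = 0.
ΣF_y = 0: P_y − 25 = 0 → P_y = 25.00 kN.
ΣM about P: M_P − 25·3.7 − 448.8 = 0 → M_P = 541.3 kN·m.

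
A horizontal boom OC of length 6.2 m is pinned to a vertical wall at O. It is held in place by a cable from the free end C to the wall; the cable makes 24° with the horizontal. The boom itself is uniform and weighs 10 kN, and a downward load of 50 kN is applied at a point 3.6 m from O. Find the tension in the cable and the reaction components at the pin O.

T = 83.67 kN, O_x = 76.44 kN, O_y = 25.97 kN

ΣM about O: T·sin24°·6.2 − 10·3.1 − 50·3.6 = 0 → T = 211/(6.2·0.406737) = 83.6714 ≈ 83.67 kN.
ΣF_x = 0: O_x − T·cos24° = 0 → O_x = 83.6714 × 0.913545 = 76.44 kN.
ΣF_y = 0: O_y + T·sin24° − 10 − 50 = 0 → O_y = 60 − 83.6714 × 0.406737 = 25.97 kN.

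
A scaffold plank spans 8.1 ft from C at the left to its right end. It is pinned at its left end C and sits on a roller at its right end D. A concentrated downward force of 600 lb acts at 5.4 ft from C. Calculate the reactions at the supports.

C_x = 0, C_y = 200.0 lb, D_y = 400.0 lb

ΣM about C: D_y·8.1 − 600·5.4 = 0 → D_y = 3240/8.1 = 400.0 lb.
ΣF_y = 0: C_y + 400 − 600 = 0 → C_y = 200.0 lb.
ΣF_x = 0: no horizontal applied forces, so C_x = 0.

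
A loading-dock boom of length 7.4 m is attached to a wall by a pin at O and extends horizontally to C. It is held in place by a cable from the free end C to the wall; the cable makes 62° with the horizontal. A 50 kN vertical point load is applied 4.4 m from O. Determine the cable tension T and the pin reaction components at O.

T = 33.67 kN, O_x = 15.81 kN, O_y = 20.27 kN

ΣM about O: T·sin62°·7.4 − 50·4.4 = 0 → T = 220/(7.4·0.882948) = 33.671 ≈ 33.67 kN.
ΣF_x = 0: O_x − T·cos62° = 0 → O_x = 33.671 × 0.469472 = 15.81 kN.
ΣF_y = 0: O_y + T·sin62° − 50 = 0 → O_y = 50 − 33.671 × 0.882948 = 20.27 kN.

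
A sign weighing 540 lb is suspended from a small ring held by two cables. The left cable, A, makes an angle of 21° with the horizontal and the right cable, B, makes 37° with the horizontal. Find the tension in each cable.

ΣF_x = 0: −T_A·cos21° + T_B·cos37° = 0 → T_B = 1.16897·T_A.
ΣF_y = 0: T_A·sin21° + T_B·sin37° = 540.
Substitute: T_A·(0.358368 + 1.16897·0.601815) = 540 → T_A = 508.536 ≈ 508.5 lb.
Then T_B = 1.16897 × 508.536 = 594.5 lb.

T_A = 508.5 lb, T_B = 594.5 lb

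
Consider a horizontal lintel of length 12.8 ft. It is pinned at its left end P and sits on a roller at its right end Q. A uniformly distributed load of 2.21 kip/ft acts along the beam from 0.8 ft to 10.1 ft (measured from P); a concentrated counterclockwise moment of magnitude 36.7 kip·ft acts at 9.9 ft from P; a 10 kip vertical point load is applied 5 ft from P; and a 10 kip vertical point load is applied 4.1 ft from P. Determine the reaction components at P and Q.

Resultant of the distributed load: 2.21 × 9.3 = 20.553 kip at 5.45 ft from P.
Moments about P: Q_y·12.8 − (2.21·9.3)·5.45 + 36.7 − 10·5 − 10·4.1 = 0 → Q_y = 166.31385/12.8 = 12.9933 ≈ 12.99 kip.
ΣF_y = 0: P_y + 12.9933 − 2.21·9.3 − 10 − 10 = 0 → P_y = 27.56 kip.
ΣF_x = 0: no horizontal applied forces, so P_x = 0.

P_x = 0, P_y = 27.56 kip, Q_y = 12.99 kip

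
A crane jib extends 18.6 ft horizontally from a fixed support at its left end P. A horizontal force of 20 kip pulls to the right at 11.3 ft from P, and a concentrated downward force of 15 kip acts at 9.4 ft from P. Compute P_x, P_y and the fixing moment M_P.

P_x = -20.00 kip, P_y = 15.00 kip, M_P = 141.0 kip·ft

ΣF_x = 0: P_x + 20 = 0 → P_x = -20.00 kip.
ΣF_y = 0: P_y − 15 = 0 → P_y = 15.00 kip.
ΣM about P: M_P − 15·9.4 = 0 → M_P = 141.0 kip·ft.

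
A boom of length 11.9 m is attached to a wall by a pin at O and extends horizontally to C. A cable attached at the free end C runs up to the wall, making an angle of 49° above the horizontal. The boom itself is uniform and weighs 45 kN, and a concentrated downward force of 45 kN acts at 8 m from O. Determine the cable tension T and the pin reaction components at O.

ΣM about O: T·sin49°·11.9 − 45·5.95 − 45·8 = 0 → T = 627.75/(11.9·0.75471) = 69.8972 ≈ 69.90 kN.
ΣF_x = 0: O_x − T·cos49° = 0 → O_x = 69.8972 × 0.656059 = 45.86 kN.
ΣF_y = 0: O_y + T·sin49° − 45 − 45 = 0 → O_y = 90 − 69.8972 × 0.75471 = 37.25 kN.

T = 69.90 kN, O_x = 45.86 kN, O_y = 37.25 kN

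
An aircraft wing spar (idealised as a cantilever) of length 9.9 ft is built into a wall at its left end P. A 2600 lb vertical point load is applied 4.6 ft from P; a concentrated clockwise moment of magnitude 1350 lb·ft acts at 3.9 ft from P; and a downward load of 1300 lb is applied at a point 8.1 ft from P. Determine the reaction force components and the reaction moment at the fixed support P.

ΣF_x = 0: P_x = 0.
ΣF_y = 0: P_y − 2600 − 1300 = 0 → P_y = 3900 lb.
ΣM about P: M_P − 2600·4.6 − 1350 − 1300·8.1 = 0 → M_P = 23840 lb·ft.

P_x = 0, P_y = 3900 lb, M_P = 23840 lb·ft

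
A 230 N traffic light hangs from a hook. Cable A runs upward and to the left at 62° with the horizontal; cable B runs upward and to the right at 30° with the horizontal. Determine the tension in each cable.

ΣF_x = 0: −T_A·cos62° + T_B·cos30° = 0 → T_B = 0.542099·T_A.
ΣF_y = 0: T_A·sin62° + T_B·sin30° = 230.
Substitute: T_A·(0.882948 + 0.542099·0.5) = 230 → T_A = 199.307 ≈ 199.3 N.
Then T_B = 0.542099 × 199.307 = 108.0 N.

T_A = 199.3 N, T_B = 108.0 N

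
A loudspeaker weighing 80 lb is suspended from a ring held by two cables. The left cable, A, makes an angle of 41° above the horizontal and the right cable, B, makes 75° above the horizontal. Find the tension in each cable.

ΣF_x = 0: −T_A·cos41° + T_B·cos75° = 0 → T_B = 2.91597·T_A.
ΣF_y = 0: T_A·sin41° + T_B·sin75° = 80.
Substitute: T_A·(0.656059 + 2.91597·0.965926) = 80 → T_A = 23.037 ≈ 23.04 lb.
Then T_B = 2.91597 × 23.037 = 67.18 lb.

T_A = 23.04 lb, T_B = 67.18 lb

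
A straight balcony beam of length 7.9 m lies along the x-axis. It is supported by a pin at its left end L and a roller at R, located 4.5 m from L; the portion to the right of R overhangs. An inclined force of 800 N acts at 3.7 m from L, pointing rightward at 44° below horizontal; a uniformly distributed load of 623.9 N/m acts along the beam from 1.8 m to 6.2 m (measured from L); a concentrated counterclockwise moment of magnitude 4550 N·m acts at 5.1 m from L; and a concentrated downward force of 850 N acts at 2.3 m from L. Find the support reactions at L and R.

Resultant of the distributed load: 623.9 × 4.4 = 2745.16 N at 4 m from L.
ΣM about L: R_y·4.5 − 800·sin44°·3.7 − (623.9·4.4)·4 + 4550 − 850·2.3 = 0 → R_y = 10441.8/4.5 = 2320.4 ≈ 2320 N.
ΣF_y = 0: L_y + 2320.4 − 800·sin44° − 623.9·4.4 − 850 = 0 → L_y = 1830 N.
ΣF_x = 0: L_x + 800·cos44° = 0 → L_x = -575.5 N.

L_x = -575.5 N, L_y = 1830 N, R_y = 2320 N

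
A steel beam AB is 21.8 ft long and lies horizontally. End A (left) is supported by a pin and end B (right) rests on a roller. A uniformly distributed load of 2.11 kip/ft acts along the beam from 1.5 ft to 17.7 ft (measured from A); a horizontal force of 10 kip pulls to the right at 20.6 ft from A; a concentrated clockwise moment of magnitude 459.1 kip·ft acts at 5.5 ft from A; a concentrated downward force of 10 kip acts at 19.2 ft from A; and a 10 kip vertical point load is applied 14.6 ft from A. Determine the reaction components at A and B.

A_x = -10.00 kip, A_y = 2.565 kip, B_y = 51.62 kip

Resultant of the distributed load: 2.11 × 16.2 = 34.182 kip at 9.6 ft from A.
ΣM about A: B_y·21.8 − (2.11·16.2)·9.6 − 459.1 − 10·19.2 − 10·14.6 = 0 → B_y = 1125.2472/21.8 = 51.6168 ≈ 51.62 kip.
ΣF_y = 0: A_y + 51.6168 − 2.11·16.2 − 10 − 10 = 0 → A_y = 2.565 kip.
ΣF_x = 0: A_x + 10 = 0 → A_x = -10.00 kip.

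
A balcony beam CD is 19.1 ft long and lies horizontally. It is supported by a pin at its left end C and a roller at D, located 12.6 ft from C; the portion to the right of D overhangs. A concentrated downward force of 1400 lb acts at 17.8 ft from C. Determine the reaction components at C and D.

C_x = 0, C_y = -577.8 lb, D_y = 1978 lb

Taking moments about C: D_y·12.6 − 1400·17.8 = 0 → D_y = 24920/12.6 = 1977.78 ≈ 1978 lb.
ΣF_y = 0: C_y + 1977.78 − 1400 = 0 → C_y = -577.8 lb.
ΣF_x = 0: no horizontal applied forces, so C_x = 0.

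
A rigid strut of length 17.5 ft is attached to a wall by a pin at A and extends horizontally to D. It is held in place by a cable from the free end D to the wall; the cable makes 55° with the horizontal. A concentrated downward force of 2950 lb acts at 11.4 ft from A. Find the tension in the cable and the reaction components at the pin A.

T = 2346 lb, A_x = 1346 lb, A_y = 1028 lb

ΣM about A: T·sin55°·17.5 − 2950·11.4 = 0 → T = 33630/(17.5·0.819152) = 2345.98 ≈ 2346 lb.
ΣF_x = 0: A_x − T·cos55° = 0 → A_x = 2345.98 × 0.573576 = 1346 lb.
ΣF_y = 0: A_y + T·sin55° − 2950 = 0 → A_y = 2950 − 2345.98 × 0.819152 = 1028 lb.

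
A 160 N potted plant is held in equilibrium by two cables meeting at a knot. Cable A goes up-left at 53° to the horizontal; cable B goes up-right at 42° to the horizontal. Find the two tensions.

T_A = 119.4 N, T_B = 96.66 N

ΣF_x = 0: −T_A·cos53° + T_B·cos42° = 0 → T_B = 0.809822·T_A.
ΣF_y = 0: T_A·sin53° + T_B·sin42° = 160.
Substitute: T_A·(0.798636 + 0.809822·0.669131) = 160 → T_A = 119.357 ≈ 119.4 N.
Then T_B = 0.809822 × 119.357 = 96.66 N.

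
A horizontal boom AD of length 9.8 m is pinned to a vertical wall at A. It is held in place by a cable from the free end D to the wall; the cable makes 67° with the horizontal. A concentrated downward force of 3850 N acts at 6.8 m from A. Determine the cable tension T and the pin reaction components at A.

T = 2902 N, A_x = 1134 N, A_y = 1179 N

ΣM about A: T·sin67°·9.8 − 3850·6.8 = 0 → T = 26180/(9.8·0.920505) = 2902.13 ≈ 2902 N.
ΣF_x = 0: A_x − T·cos67° = 0 → A_x = 2902.13 × 0.390731 = 1134 N.
ΣF_y = 0: A_y + T·sin67° − 3850 = 0 → A_y = 3850 − 2902.13 × 0.920505 = 1179 N.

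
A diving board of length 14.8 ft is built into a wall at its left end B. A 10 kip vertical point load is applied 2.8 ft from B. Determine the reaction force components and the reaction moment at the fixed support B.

ΣF_x = 0: B_x = 0.
ΣF_y = 0: B_y − 10 = 0 → B_y = 10.00 kip.
ΣM about B: M_B − 10·2.8 = 0 → M_B = 28.00 kip·ft.

B_x = 0, B_y = 10.00 kip, M_B = 28.00 kip·ft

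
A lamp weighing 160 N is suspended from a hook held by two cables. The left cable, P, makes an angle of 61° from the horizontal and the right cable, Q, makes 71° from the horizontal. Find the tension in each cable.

T_P = 70.10 N, T_Q = 104.4 N

ΣF_x = 0: −T_P·cos61° + T_Q·cos71° = 0 → T_Q = 1.48912·T_P.
ΣF_y = 0: T_P·sin61° + T_Q·sin71° = 160.
Substitute: T_P·(0.87462 + 1.48912·0.945519) = 160 → T_P = 70.0952 ≈ 70.10 N.
Then T_Q = 1.48912 × 70.0952 = 104.4 N.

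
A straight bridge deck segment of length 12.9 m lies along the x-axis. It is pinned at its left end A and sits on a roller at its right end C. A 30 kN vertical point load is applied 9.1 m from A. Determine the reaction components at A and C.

Taking moments about A: C_y·12.9 − 30·9.1 = 0 → C_y = 273/12.9 = 21.1628 ≈ 21.16 kN.
ΣF_y = 0: A_y + 21.1628 − 30 = 0 → A_y = 8.837 kN.
ΣF_x = 0: no horizontal applied forces, so A_x = 0.

A_x = 0, A_y = 8.837 kN, C_y = 21.16 kN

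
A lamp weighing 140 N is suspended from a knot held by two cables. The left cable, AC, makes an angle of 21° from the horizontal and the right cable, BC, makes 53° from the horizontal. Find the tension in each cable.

ΣF_x = 0: −T_AC·cos21° + T_BC·cos53° = 0 → T_BC = 1.55127·T_AC.
ΣF_y = 0: T_AC·sin21° + T_BC·sin53° = 140.
Substitute: T_AC·(0.358368 + 1.55127·0.798636) = 140 → T_AC = 87.6497 ≈ 87.65 N.
Then T_BC = 1.55127 × 87.6497 = 136.0 N.

T_AC = 87.65 N, T_BC = 136.0 N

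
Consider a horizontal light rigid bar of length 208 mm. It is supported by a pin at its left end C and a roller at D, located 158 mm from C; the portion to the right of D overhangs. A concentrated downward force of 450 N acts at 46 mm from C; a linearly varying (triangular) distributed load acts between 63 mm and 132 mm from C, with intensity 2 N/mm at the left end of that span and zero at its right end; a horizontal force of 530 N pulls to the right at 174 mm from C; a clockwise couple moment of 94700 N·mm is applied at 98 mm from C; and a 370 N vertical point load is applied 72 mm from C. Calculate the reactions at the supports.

Resultant of the triangular load: ½ × 2 × 69 = 69 N, acting at 86 mm from C (one-third of the span from the peak).
Taking moments about C: D_y·158 − 450·46 − (½·2·69)·86 − 94700 − 370·72 = 0 → D_y = 147974/158 = 936.544 ≈ 936.5 N.
ΣF_y = 0: C_y + 936.544 − 450 − ½·2·69 − 370 = 0 → C_y = -47.54 N.
ΣF_x = 0: C_x + 530 = 0 → C_x = -530.0 N.

C_x = -530.0 N, C_y = -47.54 N, D_y = 936.5 N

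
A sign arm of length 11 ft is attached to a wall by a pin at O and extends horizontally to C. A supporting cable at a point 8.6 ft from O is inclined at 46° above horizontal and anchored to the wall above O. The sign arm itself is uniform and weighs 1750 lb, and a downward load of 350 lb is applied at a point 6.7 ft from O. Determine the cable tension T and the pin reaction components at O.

ΣM about O: T·sin46°·8.6 − 1750·5.5 − 350·6.7 = 0 → T = 11970/(8.6·0.71934) = 1934.91 ≈ 1935 lb.
ΣF_x = 0: O_x − T·cos46° = 0 → O_x = 1934.91 × 0.694658 = 1344 lb.
ΣF_y = 0: O_y + T·sin46° − 1750 − 350 = 0 → O_y = 2100 − 1934.91 × 0.71934 = 708.1 lb.

T = 1935 lb, O_x = 1344 lb, O_y = 708.1 lb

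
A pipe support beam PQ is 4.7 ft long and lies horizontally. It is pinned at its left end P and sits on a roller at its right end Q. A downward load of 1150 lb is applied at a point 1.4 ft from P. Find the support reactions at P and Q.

P_x = 0, P_y = 807.4 lb, Q_y = 342.6 lb

ΣM about P: Q_y·4.7 − 1150·1.4 = 0 → Q_y = 1610/4.7 = 342.553 ≈ 342.6 lb.
ΣF_y = 0: P_y + 342.553 − 1150 = 0 → P_y = 807.4 lb.
ΣF_x = 0: no horizontal applied forces, so P_x = 0.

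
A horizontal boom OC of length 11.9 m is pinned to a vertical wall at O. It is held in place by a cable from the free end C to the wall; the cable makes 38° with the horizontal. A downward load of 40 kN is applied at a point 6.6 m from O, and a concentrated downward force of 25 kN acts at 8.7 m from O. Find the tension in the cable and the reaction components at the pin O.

ΣM about O: T·sin38°·11.9 − 40·6.6 − 25·8.7 = 0 → T = 481.5/(11.9·0.615661) = 65.7215 ≈ 65.72 kN.
ΣF_x = 0: O_x − T·cos38° = 0 → O_x = 65.7215 × 0.788011 = 51.79 kN.
ΣF_y = 0: O_y + T·sin38° − 40 − 25 = 0 → O_y = 65 − 65.7215 × 0.615661 = 24.54 kN.

T = 65.72 kN, O_x = 51.79 kN, O_y = 24.54 kN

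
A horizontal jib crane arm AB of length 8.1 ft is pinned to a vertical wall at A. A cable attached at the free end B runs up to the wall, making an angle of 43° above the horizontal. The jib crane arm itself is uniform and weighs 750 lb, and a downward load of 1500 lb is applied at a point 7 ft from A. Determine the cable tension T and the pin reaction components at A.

ΣM about A: T·sin43°·8.1 − 750·4.05 − 1500·7 = 0 → T = 13537.5/(8.1·0.681998) = 2450.59 ≈ 2451 lb.
ΣF_x = 0: A_x − T·cos43° = 0 → A_x = 2450.59 × 0.731354 = 1792 lb.
ΣF_y = 0: A_y + T·sin43° − 750 − 1500 = 0 → A_y = 2250 − 2450.59 × 0.681998 = 578.7 lb.

T = 2451 lb, A_x = 1792 lb, A_y = 578.7 lb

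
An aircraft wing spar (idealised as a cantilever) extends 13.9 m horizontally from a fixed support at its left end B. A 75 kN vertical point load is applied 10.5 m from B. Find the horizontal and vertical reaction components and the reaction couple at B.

ΣF_x = 0: B_x = 0.
ΣF_y = 0: B_y − 75 = 0 → B_y = 75.00 kN.
ΣM about B: M_B − 75·10.5 = 0 → M_B = 787.5 kN·m.

B_x = 0, B_y = 75.00 kN, M_B = 787.5 kN·m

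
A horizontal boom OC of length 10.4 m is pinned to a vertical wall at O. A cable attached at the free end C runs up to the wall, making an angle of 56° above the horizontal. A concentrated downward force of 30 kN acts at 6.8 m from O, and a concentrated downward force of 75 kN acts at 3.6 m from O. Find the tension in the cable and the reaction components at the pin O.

T = 54.98 kN, O_x = 30.74 kN, O_y = 59.42 kN

ΣM about O: T·sin56°·10.4 − 30·6.8 − 75·3.6 = 0 → T = 474/(10.4·0.829038) = 54.9757 ≈ 54.98 kN.
ΣF_x = 0: O_x − T·cos56° = 0 → O_x = 54.9757 × 0.559193 = 30.74 kN.
ΣF_y = 0: O_y + T·sin56° − 30 − 75 = 0 → O_y = 105 − 54.9757 × 0.829038 = 59.42 kN.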